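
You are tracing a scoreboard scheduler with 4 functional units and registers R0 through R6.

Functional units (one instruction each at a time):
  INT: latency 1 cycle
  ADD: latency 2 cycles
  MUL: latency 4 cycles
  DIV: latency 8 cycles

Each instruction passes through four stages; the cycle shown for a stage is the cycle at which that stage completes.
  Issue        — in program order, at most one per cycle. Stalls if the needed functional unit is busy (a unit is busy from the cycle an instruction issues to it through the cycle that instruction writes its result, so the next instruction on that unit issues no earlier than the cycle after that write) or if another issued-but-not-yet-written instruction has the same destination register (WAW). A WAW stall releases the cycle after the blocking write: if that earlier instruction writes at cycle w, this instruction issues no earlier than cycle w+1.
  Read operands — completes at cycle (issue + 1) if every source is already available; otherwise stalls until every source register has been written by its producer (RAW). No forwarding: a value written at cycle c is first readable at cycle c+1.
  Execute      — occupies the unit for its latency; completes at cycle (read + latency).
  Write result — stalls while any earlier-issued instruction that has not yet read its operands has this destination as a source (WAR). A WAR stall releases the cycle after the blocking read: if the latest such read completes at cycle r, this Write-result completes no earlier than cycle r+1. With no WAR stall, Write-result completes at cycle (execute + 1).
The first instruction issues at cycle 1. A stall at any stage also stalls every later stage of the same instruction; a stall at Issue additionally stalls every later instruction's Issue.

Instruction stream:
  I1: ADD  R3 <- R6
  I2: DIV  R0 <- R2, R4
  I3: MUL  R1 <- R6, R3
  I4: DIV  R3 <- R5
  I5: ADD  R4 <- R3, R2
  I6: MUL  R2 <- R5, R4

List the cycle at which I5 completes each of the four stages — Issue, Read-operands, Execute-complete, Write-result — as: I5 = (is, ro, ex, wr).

I5 = (14, 24, 26, 27)

  I1 | 1 | 2 | 4 | 5
  I2 | 2 | 3 | 11 | 12
  I3 | 3 | 6 | 10 | 11   RAW R3: wait I1 write@5
  I4 | 13 | 14 | 22 | 23   struct: DIV busy until I2 writes@12
  I5 | 14 | 24 | 26 | 27   RAW R3: wait I4 write@23
  I6 | 15 | 28 | 32 | 33   RAW R4: wait I5 write@27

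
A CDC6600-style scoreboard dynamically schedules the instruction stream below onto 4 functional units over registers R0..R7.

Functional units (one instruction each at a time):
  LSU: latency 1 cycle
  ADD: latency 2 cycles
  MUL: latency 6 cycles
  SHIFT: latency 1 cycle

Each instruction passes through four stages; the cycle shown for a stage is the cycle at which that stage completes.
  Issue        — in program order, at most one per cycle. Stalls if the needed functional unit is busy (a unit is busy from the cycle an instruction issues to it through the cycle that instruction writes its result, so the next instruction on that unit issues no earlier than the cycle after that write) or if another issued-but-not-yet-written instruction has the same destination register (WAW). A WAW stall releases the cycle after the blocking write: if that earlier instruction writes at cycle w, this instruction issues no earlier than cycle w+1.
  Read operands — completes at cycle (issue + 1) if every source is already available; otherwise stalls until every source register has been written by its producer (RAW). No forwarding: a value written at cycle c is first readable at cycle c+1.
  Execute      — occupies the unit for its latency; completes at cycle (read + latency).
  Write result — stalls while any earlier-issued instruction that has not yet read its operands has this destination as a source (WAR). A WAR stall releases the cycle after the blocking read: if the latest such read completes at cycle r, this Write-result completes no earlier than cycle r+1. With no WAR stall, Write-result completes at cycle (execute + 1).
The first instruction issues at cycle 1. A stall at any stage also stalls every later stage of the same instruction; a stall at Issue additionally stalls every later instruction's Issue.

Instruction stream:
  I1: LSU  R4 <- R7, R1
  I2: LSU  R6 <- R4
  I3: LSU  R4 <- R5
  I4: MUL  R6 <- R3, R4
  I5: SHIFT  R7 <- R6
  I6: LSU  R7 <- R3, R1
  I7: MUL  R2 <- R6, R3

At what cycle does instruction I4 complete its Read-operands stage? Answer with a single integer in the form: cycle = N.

1) issue 1, read 2, done 3, write 4
2) issue 5, read 6, done 7, write 8  <struct: LSU busy until I1 writes@4>
3) issue 9, read 10, done 11, write 12  <struct: LSU busy until I2 writes@8>
4) issue 10, read 13, done 19, write 20  <RAW R4: wait I3 write@12>
5) issue 11, read 21, done 22, write 23  <RAW R6: wait I4 write@20>
6) issue 24, read 25, done 26, write 27  <WAW R7: wait I5 write@23>
7) issue 25, read 26, done 32, write 33

cycle = 13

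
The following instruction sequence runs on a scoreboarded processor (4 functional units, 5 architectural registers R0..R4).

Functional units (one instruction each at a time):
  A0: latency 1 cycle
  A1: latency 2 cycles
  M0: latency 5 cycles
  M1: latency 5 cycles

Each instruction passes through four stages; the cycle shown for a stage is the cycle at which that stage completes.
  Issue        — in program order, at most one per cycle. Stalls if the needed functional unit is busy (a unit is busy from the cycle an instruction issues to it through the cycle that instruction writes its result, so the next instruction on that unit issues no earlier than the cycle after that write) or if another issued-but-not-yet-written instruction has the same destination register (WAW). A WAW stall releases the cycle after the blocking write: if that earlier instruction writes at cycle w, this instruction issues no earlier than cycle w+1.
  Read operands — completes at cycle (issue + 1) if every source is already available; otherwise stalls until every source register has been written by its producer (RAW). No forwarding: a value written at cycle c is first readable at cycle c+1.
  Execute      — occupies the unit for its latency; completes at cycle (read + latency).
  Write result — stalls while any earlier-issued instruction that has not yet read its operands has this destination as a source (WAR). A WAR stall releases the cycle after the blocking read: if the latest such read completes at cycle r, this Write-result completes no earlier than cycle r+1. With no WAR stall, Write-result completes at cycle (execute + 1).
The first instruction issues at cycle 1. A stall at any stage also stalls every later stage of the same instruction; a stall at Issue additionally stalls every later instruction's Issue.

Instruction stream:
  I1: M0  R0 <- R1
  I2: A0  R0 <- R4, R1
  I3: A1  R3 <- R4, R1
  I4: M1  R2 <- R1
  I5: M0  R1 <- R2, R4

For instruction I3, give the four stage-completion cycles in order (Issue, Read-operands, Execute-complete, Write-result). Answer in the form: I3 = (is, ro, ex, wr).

I3 = (10, 11, 13, 14)

I1 -> (1, 2, 7, 8)
I2 -> (9, 10, 11, 12)  // WAW R0: wait I1 write@8
I3 -> (10, 11, 13, 14)
I4 -> (11, 12, 17, 18)
I5 -> (12, 19, 24, 25)  // RAW R2: wait I4 write@18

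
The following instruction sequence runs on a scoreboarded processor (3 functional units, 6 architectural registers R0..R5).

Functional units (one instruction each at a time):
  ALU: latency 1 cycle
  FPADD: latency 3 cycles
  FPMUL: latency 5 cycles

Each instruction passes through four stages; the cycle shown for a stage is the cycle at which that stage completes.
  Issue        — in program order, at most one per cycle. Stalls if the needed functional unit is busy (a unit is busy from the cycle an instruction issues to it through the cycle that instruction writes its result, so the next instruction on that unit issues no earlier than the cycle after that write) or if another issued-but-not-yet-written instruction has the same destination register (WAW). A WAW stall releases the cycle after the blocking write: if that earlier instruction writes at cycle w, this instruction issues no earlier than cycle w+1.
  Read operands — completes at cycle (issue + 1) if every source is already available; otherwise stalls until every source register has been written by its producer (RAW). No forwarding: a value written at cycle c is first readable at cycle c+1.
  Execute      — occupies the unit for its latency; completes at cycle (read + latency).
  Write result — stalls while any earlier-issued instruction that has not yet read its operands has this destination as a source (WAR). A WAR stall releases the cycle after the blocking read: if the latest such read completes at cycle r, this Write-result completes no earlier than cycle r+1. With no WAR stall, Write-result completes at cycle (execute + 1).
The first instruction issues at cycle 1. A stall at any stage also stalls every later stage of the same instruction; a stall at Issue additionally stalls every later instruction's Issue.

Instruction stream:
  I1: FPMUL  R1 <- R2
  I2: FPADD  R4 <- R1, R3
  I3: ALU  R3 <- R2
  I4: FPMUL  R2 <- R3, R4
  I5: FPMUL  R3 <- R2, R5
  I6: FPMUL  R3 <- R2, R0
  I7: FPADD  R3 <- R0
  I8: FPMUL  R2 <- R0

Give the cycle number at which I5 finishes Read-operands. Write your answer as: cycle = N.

cycle = 22

[I1] 1/2/7/8
[I2] 2/9/12/13  (RAW R1: wait I1 write@8)
[I3] 3/4/5/10  (WAR R3: wait I2 read@9)
[I4] 9/14/19/20  (struct: FPMUL busy until I1 writes@8; RAW R4: wait I2 write@13)
[I5] 21/22/27/28  (struct: FPMUL busy until I4 writes@20)
[I6] 29/30/35/36  (struct: FPMUL busy until I5 writes@28)
[I7] 37/38/41/42  (WAW R3: wait I6 write@36)
[I8] 38/39/44/45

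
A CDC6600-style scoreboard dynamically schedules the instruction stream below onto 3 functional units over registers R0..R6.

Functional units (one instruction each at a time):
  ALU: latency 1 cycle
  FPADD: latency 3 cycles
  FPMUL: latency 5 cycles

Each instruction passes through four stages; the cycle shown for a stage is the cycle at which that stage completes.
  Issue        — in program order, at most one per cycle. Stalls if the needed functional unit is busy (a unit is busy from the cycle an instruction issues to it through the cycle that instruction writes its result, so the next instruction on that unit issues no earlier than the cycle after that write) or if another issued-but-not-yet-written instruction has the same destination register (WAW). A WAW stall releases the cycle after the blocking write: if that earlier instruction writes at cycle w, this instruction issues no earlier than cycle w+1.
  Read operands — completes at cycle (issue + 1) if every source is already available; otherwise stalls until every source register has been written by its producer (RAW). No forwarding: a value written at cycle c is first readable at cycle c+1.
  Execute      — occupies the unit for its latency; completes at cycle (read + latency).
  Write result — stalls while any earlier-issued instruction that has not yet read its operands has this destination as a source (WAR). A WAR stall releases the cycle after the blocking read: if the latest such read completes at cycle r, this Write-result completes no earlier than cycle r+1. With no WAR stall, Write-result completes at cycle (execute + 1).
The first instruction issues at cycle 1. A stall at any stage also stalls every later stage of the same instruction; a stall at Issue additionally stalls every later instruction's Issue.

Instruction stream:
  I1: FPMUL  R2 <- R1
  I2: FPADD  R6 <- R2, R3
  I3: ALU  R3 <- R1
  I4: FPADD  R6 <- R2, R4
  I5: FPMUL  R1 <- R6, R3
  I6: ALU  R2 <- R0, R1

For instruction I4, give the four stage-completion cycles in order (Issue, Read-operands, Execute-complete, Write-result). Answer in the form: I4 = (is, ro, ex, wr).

cycle 1: I1 dispatched to FPMUL
cycle 2: I1 operands ready · I2 dispatched to FPADD
cycle 3: I3 dispatched to ALU
cycle 4: I3 operands ready
cycle 5: I3 complete
cycle 7: I1 complete
cycle 8: R2←I1
cycle 9: I2 operands ready
cycle 10: R3←I3
cycle 12: I2 complete
cycle 13: R6←I2
cycle 14: I4 dispatched to FPADD
cycle 15: I4 operands ready · I5 dispatched to FPMUL
cycle 16: I6 dispatched to ALU
cycle 18: I4 complete
cycle 19: R6←I4
cycle 20: I5 operands ready
cycle 25: I5 complete
cycle 26: R1←I5
cycle 27: I6 operands ready
cycle 28: I6 complete
cycle 29: R2←I6

I4 = (14, 15, 18, 19)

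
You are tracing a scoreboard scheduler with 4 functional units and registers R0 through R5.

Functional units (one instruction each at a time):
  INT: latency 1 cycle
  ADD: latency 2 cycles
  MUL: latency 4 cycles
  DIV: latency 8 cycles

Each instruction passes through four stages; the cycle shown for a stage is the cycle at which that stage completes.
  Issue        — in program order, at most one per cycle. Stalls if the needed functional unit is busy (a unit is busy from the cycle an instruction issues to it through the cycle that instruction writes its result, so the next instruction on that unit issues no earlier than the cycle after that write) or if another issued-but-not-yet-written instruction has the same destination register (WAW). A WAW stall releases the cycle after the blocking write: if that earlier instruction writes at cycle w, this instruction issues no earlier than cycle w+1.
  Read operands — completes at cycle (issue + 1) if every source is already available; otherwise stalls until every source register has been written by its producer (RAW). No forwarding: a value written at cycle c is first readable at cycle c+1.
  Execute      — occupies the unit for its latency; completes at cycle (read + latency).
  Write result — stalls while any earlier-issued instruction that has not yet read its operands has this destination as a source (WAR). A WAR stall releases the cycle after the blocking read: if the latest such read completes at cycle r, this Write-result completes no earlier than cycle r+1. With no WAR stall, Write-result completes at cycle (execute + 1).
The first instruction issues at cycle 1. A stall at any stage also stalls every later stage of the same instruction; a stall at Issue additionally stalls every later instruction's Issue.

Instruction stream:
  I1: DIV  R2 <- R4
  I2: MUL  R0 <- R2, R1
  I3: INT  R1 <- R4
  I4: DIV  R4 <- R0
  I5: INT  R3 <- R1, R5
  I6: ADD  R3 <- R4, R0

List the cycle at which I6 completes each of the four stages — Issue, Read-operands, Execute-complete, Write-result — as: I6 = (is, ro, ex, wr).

I6 = (18, 28, 30, 31)

I1  is:1  ro:2  ex:10  wr:11
I2  is:2  ro:12  ex:16  wr:17  — RAW R2: wait I1 write@11
I3  is:3  ro:4  ex:5  wr:13  — WAR R1: wait I2 read@12
I4  is:12  ro:18  ex:26  wr:27  — struct: DIV busy until I1 writes@11, RAW R0: wait I2 write@17
I5  is:14  ro:15  ex:16  wr:17  — struct: INT busy until I3 writes@13
I6  is:18  ro:28  ex:30  wr:31  — WAW R3: wait I5 write@17, RAW R4: wait I4 write@27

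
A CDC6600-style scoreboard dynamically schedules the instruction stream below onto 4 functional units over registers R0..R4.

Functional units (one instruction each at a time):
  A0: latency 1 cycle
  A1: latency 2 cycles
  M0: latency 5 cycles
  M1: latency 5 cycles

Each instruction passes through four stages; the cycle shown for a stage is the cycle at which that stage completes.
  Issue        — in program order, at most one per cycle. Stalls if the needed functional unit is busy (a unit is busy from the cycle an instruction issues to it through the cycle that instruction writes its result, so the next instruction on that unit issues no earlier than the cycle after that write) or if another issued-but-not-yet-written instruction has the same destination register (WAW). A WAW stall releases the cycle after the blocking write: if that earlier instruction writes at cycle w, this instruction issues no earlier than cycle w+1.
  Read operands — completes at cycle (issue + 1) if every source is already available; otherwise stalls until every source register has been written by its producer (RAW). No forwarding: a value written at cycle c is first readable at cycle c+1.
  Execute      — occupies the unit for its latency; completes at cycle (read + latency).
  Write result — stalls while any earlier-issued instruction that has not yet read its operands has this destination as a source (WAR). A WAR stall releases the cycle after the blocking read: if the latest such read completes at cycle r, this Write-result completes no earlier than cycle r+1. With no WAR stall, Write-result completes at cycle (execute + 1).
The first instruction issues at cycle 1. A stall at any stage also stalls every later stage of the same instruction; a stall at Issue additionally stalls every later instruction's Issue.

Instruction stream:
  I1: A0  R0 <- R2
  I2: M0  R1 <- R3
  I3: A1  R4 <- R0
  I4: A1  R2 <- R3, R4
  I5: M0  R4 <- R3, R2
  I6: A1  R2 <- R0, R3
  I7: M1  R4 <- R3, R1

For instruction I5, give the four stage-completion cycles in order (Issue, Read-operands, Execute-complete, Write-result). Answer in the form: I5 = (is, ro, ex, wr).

I5 = (10, 14, 19, 20)

  I1 | 1 | 2 | 3 | 4
  I2 | 2 | 3 | 8 | 9
  I3 | 3 | 5 | 7 | 8   RAW R0: wait I1 write@4
  I4 | 9 | 10 | 12 | 13   struct: A1 busy until I3 writes@8
  I5 | 10 | 14 | 19 | 20   RAW R2: wait I4 write@13
  I6 | 14 | 15 | 17 | 18   struct: A1 busy until I4 writes@13
  I7 | 21 | 22 | 27 | 28   WAW R4: wait I5 write@20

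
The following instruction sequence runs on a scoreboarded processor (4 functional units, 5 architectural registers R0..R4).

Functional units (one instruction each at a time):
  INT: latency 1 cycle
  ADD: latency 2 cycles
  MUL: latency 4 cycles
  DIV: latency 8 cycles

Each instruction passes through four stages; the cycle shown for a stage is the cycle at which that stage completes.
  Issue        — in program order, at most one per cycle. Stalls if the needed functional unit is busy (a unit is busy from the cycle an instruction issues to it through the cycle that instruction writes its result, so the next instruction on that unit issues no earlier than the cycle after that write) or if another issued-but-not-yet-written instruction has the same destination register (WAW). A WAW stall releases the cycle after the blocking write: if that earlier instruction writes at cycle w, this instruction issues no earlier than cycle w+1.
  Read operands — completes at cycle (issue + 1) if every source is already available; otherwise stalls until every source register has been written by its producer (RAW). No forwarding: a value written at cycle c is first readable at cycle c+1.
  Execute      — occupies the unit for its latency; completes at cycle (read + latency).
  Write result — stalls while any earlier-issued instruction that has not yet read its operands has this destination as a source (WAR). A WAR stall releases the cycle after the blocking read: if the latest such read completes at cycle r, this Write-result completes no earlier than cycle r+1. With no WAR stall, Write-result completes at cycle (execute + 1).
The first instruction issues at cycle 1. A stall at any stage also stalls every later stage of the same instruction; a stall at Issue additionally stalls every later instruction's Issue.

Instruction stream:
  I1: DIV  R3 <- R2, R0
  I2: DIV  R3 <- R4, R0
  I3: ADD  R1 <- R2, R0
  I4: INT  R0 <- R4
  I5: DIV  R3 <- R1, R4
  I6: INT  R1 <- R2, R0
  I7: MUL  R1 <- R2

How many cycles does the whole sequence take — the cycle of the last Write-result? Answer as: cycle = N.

[1] I1 issues→DIV
[2] I1 reads
[10] I1 exec-done
[11] I1 writes R3
[12] I2 issues→DIV
[13] I2 reads | I3 issues→ADD
[14] I3 reads | I4 issues→INT
[15] I4 reads
[16] I3 exec-done | I4 exec-done
[17] I3 writes R1 | I4 writes R0
[21] I2 exec-done
[22] I2 writes R3
[23] I5 issues→DIV
[24] I5 reads | I6 issues→INT
[25] I6 reads
[26] I6 exec-done
[27] I6 writes R1
[28] I7 issues→MUL
[29] I7 reads
[32] I5 exec-done
[33] I5 writes R3 | I7 exec-done
[34] I7 writes R1

cycle = 34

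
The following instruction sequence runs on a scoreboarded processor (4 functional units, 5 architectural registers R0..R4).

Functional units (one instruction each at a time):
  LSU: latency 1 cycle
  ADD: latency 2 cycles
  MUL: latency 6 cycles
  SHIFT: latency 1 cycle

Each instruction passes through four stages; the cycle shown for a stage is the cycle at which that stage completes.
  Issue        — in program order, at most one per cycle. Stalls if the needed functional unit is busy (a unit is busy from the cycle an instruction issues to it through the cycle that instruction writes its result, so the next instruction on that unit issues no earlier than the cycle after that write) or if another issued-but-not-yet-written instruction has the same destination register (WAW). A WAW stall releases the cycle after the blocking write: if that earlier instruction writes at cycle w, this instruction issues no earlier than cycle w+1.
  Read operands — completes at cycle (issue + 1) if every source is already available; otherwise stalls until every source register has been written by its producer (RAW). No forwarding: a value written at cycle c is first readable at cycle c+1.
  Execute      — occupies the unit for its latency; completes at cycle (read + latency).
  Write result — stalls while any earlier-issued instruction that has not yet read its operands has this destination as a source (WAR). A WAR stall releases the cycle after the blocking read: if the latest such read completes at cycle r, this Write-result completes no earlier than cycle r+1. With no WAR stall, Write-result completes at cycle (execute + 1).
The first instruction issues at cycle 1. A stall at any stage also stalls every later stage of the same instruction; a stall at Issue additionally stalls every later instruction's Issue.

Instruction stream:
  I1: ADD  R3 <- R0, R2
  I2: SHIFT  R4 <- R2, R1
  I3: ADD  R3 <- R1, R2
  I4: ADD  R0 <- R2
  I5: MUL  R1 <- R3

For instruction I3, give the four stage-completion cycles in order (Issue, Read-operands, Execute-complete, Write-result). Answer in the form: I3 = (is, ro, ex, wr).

t=1  issue I1 (ADD)
t=2  I1 read-ops; issue I2 (SHIFT)
t=3  I2 read-ops
t=4  I1 finished on ADD; I2 finished on SHIFT
t=5  I1→R3; I2→R4
t=6  issue I3 (ADD)
t=7  I3 read-ops
t=9  I3 finished on ADD
t=10  I3→R3
t=11  issue I4 (ADD)
t=12  I4 read-ops; issue I5 (MUL)
t=13  I5 read-ops
t=14  I4 finished on ADD
t=15  I4→R0
t=19  I5 finished on MUL
t=20  I5→R1

I3 = (6, 7, 9, 10)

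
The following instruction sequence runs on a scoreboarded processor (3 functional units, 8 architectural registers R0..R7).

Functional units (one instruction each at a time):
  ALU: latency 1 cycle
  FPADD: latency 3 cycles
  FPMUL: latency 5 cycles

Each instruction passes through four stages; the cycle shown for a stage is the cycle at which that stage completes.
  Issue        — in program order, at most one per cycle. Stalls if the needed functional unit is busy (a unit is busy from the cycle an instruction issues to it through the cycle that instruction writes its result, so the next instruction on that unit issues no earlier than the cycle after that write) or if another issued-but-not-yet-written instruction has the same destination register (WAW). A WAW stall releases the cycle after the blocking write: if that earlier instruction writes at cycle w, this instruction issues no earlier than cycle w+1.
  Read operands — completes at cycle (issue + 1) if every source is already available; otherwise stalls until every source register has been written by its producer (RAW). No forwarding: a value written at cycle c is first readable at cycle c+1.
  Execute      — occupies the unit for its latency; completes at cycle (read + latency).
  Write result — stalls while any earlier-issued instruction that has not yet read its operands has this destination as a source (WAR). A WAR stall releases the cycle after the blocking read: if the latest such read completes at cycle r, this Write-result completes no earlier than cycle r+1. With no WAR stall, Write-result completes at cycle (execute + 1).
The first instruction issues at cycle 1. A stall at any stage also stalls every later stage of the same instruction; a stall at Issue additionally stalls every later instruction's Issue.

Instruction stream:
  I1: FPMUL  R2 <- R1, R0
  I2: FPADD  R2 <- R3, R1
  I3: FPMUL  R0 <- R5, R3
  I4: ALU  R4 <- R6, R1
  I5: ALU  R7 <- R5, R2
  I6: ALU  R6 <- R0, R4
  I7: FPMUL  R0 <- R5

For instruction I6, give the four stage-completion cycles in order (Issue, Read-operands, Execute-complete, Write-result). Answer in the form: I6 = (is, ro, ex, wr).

I6 = (19, 20, 21, 22)

1) issue 1, read 2, done 7, write 8
2) issue 9, read 10, done 13, write 14  <WAW R2: wait I1 write@8>
3) issue 10, read 11, done 16, write 17
4) issue 11, read 12, done 13, write 14
5) issue 15, read 16, done 17, write 18  <struct: ALU busy until I4 writes@14>
6) issue 19, read 20, done 21, write 22  <struct: ALU busy until I5 writes@18>
7) issue 20, read 21, done 26, write 27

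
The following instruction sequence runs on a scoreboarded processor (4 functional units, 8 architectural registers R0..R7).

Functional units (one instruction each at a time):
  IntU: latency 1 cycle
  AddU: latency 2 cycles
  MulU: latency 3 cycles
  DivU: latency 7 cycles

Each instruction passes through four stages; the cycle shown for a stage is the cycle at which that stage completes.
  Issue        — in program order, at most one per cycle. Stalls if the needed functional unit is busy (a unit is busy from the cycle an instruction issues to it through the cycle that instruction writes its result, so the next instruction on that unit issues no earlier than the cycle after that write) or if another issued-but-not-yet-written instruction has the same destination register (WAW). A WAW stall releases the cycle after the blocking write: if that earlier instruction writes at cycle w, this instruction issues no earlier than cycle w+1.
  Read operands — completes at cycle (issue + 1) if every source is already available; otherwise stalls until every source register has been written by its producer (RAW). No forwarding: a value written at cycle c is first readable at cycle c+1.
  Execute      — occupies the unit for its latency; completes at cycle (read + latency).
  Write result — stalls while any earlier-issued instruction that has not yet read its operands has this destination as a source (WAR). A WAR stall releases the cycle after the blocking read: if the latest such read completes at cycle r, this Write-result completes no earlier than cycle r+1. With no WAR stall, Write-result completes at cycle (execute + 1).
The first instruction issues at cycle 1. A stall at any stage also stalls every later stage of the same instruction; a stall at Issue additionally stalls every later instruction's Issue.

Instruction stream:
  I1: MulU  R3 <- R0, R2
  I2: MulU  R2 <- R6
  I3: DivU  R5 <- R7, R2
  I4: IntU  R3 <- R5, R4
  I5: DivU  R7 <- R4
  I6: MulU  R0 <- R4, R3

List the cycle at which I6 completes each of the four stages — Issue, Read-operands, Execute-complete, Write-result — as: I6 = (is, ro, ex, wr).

I6 = (23, 25, 28, 29)

I1 -> (1, 2, 5, 6)
I2 -> (7, 8, 11, 12)  // struct: MulU busy until I1 writes@6
I3 -> (8, 13, 20, 21)  // RAW R2: wait I2 write@12
I4 -> (9, 22, 23, 24)  // RAW R5: wait I3 write@21
I5 -> (22, 23, 30, 31)  // struct: DivU busy until I3 writes@21
I6 -> (23, 25, 28, 29)  // RAW R3: wait I4 write@24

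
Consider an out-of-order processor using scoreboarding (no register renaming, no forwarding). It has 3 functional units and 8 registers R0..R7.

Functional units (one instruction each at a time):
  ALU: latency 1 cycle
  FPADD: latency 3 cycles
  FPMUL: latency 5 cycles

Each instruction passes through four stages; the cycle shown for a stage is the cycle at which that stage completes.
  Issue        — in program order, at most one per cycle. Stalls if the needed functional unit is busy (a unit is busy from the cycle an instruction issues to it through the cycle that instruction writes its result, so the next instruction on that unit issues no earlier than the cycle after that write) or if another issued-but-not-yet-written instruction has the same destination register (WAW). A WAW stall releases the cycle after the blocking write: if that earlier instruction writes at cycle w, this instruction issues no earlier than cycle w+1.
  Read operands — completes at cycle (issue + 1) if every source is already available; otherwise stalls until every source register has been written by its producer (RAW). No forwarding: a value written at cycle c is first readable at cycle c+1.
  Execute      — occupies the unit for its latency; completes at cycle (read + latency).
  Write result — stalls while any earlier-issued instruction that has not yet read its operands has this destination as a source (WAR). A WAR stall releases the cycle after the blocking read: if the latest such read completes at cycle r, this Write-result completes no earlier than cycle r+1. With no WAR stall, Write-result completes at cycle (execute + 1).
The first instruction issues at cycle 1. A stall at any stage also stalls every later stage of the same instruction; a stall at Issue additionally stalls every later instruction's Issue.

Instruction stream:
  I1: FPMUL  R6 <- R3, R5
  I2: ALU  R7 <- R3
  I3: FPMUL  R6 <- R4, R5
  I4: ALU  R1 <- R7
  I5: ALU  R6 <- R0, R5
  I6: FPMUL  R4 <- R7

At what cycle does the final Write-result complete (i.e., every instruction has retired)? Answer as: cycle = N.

[I1] 1/2/7/8
[I2] 2/3/4/5
[I3] 9/10/15/16  (struct: FPMUL busy until I1 writes@8)
[I4] 10/11/12/13
[I5] 17/18/19/20  (WAW R6: wait I3 write@16)
[I6] 18/19/24/25

cycle = 25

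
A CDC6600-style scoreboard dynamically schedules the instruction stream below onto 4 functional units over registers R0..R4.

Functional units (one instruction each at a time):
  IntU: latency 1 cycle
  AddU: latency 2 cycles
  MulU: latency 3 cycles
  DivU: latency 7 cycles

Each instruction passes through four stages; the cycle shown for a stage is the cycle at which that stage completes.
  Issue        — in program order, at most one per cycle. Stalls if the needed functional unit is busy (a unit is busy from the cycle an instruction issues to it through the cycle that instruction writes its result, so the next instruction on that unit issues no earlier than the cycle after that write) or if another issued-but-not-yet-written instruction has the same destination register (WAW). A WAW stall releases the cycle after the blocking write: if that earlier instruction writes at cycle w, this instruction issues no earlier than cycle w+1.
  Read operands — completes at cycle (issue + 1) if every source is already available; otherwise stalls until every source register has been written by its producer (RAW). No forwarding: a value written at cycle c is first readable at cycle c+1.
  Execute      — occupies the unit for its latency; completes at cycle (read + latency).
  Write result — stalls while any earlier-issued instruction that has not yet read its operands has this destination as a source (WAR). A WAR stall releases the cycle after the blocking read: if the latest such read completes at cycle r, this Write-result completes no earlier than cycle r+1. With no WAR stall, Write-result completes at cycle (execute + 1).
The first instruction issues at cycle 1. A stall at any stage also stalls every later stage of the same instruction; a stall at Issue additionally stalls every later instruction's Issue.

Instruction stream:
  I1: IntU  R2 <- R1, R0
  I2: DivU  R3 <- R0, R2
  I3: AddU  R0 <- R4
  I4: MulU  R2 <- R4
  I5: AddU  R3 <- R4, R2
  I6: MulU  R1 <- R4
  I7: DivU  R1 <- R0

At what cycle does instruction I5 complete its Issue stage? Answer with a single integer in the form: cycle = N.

cycle = 14

[1] I1→IntU
[2] I1 RO | I2→DivU
[3] I1 EX | I3→AddU
[4] I1 WR R2 | I3 RO
[5] I2 RO | I4→MulU
[6] I3 EX | I4 RO
[7] I3 WR R0
[9] I4 EX
[10] I4 WR R2
[12] I2 EX
[13] I2 WR R3
[14] I5→AddU
[15] I5 RO | I6→MulU
[16] I6 RO
[17] I5 EX
[18] I5 WR R3
[19] I6 EX
[20] I6 WR R1
[21] I7→DivU
[22] I7 RO
[29] I7 EX
[30] I7 WR R1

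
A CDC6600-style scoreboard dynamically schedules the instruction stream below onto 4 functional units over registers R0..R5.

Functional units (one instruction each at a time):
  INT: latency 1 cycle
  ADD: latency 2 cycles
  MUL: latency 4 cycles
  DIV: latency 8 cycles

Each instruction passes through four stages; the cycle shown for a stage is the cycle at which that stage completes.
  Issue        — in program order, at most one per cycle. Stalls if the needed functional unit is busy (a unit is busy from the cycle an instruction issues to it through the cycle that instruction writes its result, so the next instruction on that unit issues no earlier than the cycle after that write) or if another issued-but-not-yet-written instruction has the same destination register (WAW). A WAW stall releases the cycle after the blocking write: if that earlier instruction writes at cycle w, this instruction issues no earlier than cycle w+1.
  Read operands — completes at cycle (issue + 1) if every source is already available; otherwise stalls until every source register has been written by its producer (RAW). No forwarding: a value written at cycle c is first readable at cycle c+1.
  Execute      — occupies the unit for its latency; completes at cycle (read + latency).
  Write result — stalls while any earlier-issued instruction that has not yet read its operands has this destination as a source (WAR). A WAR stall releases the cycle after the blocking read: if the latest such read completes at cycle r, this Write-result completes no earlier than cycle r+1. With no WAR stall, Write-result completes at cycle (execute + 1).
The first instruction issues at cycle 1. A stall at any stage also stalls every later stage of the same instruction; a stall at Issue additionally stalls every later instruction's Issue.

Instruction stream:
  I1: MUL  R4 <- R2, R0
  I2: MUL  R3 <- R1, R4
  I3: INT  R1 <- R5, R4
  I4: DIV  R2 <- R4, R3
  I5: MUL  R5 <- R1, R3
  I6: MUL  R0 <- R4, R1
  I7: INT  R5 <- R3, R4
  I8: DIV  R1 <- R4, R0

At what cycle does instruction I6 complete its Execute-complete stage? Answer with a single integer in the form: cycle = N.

1) issue 1, read 2, done 6, write 7
2) issue 8, read 9, done 13, write 14  <struct: MUL busy until I1 writes@7>
3) issue 9, read 10, done 11, write 12
4) issue 10, read 15, done 23, write 24  <RAW R3: wait I2 write@14>
5) issue 15, read 16, done 20, write 21  <struct: MUL busy until I2 writes@14>
6) issue 22, read 23, done 27, write 28  <struct: MUL busy until I5 writes@21>
7) issue 23, read 24, done 25, write 26
8) issue 25, read 29, done 37, write 38  <struct: DIV busy until I4 writes@24 / RAW R0: wait I6 write@28>

cycle = 27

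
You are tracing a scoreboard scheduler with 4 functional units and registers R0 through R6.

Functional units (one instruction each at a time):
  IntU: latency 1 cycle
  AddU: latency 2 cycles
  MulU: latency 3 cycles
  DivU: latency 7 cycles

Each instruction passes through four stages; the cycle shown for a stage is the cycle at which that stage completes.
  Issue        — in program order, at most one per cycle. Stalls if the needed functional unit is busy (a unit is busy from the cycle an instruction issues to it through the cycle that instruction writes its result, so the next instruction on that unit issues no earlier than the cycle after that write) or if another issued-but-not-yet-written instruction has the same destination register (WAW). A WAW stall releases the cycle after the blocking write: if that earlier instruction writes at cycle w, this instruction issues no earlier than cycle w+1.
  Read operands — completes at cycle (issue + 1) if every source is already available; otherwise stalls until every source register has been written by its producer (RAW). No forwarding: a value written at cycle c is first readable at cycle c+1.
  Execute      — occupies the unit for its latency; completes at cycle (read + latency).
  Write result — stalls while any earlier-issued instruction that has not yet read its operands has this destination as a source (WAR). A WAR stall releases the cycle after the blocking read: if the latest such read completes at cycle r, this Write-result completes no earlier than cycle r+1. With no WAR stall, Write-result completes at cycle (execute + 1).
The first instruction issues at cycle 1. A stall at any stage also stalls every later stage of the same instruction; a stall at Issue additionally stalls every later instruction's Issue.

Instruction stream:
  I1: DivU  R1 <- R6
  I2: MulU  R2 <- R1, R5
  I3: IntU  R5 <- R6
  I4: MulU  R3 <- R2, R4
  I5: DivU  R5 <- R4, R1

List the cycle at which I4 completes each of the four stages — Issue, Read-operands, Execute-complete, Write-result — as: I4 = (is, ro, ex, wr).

c1: I1 issues→DivU
c2: I1 reads; I2 issues→MulU
c3: I3 issues→IntU
c4: I3 reads
c5: I3 exec-done
c9: I1 exec-done
c10: I1 writes R1
c11: I2 reads
c12: I3 writes R5
c14: I2 exec-done
c15: I2 writes R2
c16: I4 issues→MulU
c17: I4 reads; I5 issues→DivU
c18: I5 reads
c20: I4 exec-done
c21: I4 writes R3
c25: I5 exec-done
c26: I5 writes R5

I4 = (16, 17, 20, 21)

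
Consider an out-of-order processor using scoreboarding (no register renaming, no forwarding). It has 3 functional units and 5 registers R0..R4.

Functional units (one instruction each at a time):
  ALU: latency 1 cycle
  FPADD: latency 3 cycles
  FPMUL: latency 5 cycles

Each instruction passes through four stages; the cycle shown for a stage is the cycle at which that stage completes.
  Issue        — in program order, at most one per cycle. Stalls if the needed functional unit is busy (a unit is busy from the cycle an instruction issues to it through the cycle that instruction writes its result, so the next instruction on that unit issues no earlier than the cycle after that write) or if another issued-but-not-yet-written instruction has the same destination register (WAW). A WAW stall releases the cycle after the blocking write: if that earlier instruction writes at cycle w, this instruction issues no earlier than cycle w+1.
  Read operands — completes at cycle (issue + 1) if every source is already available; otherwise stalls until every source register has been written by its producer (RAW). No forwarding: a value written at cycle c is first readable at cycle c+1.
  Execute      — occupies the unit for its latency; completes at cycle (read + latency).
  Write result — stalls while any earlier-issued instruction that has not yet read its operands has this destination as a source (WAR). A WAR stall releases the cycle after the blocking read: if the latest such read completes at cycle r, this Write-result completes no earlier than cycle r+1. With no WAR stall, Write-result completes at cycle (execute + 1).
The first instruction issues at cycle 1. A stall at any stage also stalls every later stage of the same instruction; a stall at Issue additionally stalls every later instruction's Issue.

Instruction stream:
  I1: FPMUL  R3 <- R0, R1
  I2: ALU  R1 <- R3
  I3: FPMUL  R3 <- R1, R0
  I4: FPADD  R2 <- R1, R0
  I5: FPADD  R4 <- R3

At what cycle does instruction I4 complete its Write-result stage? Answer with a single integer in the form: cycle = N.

1) issue 1, read 2, done 7, write 8
2) issue 2, read 9, done 10, write 11  <RAW R3: wait I1 write@8>
3) issue 9, read 12, done 17, write 18  <struct: FPMUL busy until I1 writes@8 / RAW R1: wait I2 write@11>
4) issue 10, read 12, done 15, write 16  <RAW R1: wait I2 write@11>
5) issue 17, read 19, done 22, write 23  <struct: FPADD busy until I4 writes@16 / RAW R3: wait I3 write@18>

cycle = 16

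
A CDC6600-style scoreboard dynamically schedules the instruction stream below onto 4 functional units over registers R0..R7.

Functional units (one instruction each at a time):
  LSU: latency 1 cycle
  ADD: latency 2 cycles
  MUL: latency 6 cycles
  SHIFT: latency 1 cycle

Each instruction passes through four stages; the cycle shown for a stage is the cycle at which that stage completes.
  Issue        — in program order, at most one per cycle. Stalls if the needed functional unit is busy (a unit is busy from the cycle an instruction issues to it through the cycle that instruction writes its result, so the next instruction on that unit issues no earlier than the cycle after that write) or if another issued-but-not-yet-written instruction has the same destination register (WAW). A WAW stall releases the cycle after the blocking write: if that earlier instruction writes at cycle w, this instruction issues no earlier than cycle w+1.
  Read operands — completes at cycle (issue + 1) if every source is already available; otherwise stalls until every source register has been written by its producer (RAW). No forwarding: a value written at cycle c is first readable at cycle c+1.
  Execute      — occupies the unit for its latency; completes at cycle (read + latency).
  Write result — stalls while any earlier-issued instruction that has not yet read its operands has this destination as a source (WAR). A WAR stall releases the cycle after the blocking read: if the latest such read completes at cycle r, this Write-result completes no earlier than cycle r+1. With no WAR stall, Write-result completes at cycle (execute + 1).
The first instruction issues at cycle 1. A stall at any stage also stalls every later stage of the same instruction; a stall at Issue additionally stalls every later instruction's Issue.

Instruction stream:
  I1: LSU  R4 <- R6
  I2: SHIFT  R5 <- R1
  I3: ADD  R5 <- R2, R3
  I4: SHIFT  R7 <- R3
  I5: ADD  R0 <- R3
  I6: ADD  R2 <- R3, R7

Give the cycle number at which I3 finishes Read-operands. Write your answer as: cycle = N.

cycle = 7

c1: I1 dispatched to LSU
c2: I1 operands ready; I2 dispatched to SHIFT
c3: I1 complete; I2 operands ready
c4: R4←I1; I2 complete
c5: R5←I2
c6: I3 dispatched to ADD
c7: I3 operands ready; I4 dispatched to SHIFT
c8: I4 operands ready
c9: I3 complete; I4 complete
c10: R5←I3; R7←I4
c11: I5 dispatched to ADD
c12: I5 operands ready
c14: I5 complete
c15: R0←I5
c16: I6 dispatched to ADD
c17: I6 operands ready
c19: I6 complete
c20: R2←I6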